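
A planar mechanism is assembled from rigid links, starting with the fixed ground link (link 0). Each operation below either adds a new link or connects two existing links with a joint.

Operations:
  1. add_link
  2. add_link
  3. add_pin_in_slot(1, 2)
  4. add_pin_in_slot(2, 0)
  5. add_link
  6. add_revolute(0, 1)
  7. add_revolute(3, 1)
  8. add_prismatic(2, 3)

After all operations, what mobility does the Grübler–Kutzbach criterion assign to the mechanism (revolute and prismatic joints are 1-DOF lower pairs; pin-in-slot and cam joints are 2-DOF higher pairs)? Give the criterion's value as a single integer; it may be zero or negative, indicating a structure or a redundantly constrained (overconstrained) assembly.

L=1 J1=0 J2=0
add link → L=2 J1=0 J2=0
add link → L=3 J1=0 J2=0
PS@1,2 dof=2 J2 → L=3 J1=0 J2=1
PS@2,0 dof=2 J2 → L=3 J1=0 J2=2
add link → L=4 J1=0 J2=2
R@0,1 dof=1 J1 → L=4 J1=1 J2=2
R@3,1 dof=1 J1 → L=4 J1=2 J2=2
P@2,3 dof=1 J1 → L=4 J1=3 J2=2
M=3(L−1)−2J1−J2=3·3−2·3−2=1

M = 1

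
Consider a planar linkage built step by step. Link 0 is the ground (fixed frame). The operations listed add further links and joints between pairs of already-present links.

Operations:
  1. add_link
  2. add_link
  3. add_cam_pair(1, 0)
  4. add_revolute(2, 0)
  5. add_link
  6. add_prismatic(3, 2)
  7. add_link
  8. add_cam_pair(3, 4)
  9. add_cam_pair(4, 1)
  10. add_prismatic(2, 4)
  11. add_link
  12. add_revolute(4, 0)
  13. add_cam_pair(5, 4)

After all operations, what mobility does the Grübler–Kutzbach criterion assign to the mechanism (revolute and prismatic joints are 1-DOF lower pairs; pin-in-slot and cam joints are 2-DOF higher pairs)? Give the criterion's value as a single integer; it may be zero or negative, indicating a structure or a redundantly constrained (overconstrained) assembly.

link 0 = ground. State L|J1|J2 = 1|0|0
+link1  2|0|0
+link2  3|0|0
C(1,0) f=2→J2  3|0|1
R(2,0) f=1→J1  3|1|1
+link3  4|1|1
P(3,2) f=1→J1  4|2|1
+link4  5|2|1
C(3,4) f=2→J2  5|2|2
C(4,1) f=2→J2  5|2|3
P(2,4) f=1→J1  5|3|3
+link5  6|3|3
R(4,0) f=1→J1  6|4|3
C(5,4) f=2→J2  6|4|4
M = 3(6−1)−2·4−4 = 15−8−4 = 3

M = 3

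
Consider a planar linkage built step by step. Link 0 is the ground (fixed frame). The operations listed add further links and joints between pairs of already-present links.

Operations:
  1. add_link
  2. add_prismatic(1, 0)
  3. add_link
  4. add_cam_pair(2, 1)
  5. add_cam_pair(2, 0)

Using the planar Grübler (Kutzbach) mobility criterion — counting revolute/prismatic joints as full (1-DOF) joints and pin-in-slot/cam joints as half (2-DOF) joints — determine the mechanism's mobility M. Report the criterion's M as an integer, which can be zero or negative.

(L,J1,J2)=(1,0,0); link0 fixed
link1: (2,0,0)
P 1-0 [J1]: (2,1,0)
link2: (3,1,0)
C 2-1 [J2]: (3,1,1)
C 2-0 [J2]: (3,1,2)
Grübler: 3·2 − 2·1 − 2 = 2

M = 2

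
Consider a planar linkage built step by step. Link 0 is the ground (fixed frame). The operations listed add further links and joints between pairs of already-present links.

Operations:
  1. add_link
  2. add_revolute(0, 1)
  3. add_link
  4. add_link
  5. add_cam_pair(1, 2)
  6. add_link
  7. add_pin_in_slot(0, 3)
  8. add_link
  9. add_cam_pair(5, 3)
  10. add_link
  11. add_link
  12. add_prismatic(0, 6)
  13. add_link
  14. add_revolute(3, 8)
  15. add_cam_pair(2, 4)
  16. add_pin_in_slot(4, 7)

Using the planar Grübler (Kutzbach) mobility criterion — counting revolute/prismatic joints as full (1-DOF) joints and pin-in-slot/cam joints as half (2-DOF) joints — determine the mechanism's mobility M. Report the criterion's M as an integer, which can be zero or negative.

ground; <1,0,0>
#1 <2,0,0>
R:0↔1 J1 <2,1,0>
#2 <3,1,0>
#3 <4,1,0>
C:1↔2 J2 <4,1,1>
#4 <5,1,1>
PS:0↔3 J2 <5,1,2>
#5 <6,1,2>
C:5↔3 J2 <6,1,3>
#6 <7,1,3>
#7 <8,1,3>
P:0↔6 J1 <8,2,3>
#8 <9,2,3>
R:3↔8 J1 <9,3,3>
C:2↔4 J2 <9,3,4>
PS:4↔7 J2 <9,3,5>
3×8 − 2×3 − 1×5 = 13

M = 13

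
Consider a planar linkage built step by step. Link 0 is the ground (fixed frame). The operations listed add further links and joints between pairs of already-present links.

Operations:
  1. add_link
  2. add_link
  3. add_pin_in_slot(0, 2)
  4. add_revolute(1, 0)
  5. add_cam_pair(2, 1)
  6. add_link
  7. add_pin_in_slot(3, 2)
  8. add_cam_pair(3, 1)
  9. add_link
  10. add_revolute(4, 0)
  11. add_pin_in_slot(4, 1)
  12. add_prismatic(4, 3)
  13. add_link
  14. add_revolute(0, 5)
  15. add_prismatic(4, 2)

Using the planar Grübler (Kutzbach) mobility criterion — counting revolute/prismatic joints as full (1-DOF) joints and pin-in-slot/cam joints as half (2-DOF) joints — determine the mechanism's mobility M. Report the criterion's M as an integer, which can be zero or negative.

L=1 J1=0 J2=0
add link → L=2 J1=0 J2=0
add link → L=3 J1=0 J2=0
PS@0,2 dof=2 J2 → L=3 J1=0 J2=1
R@1,0 dof=1 J1 → L=3 J1=1 J2=1
C@2,1 dof=2 J2 → L=3 J1=1 J2=2
add link → L=4 J1=1 J2=2
PS@3,2 dof=2 J2 → L=4 J1=1 J2=3
C@3,1 dof=2 J2 → L=4 J1=1 J2=4
add link → L=5 J1=1 J2=4
R@4,0 dof=1 J1 → L=5 J1=2 J2=4
PS@4,1 dof=2 J2 → L=5 J1=2 J2=5
P@4,3 dof=1 J1 → L=5 J1=3 J2=5
add link → L=6 J1=3 J2=5
R@0,5 dof=1 J1 → L=6 J1=4 J2=5
P@4,2 dof=1 J1 → L=6 J1=5 J2=5
M=3(L−1)−2J1−J2=3·5−2·5−5=0

M = 0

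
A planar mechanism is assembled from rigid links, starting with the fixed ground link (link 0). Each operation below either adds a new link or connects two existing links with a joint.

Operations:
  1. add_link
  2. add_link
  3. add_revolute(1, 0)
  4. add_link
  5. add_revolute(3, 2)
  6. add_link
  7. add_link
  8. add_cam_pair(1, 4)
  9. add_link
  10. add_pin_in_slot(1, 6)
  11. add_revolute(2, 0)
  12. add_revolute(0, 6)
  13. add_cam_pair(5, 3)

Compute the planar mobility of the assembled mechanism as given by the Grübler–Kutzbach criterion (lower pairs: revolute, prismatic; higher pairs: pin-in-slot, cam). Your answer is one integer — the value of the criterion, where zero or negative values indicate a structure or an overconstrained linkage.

M = 7

ground; <1,0,0>
#1 <2,0,0>
#2 <3,0,0>
R:1↔0 J1 <3,1,0>
#3 <4,1,0>
R:3↔2 J1 <4,2,0>
#4 <5,2,0>
#5 <6,2,0>
C:1↔4 J2 <6,2,1>
#6 <7,2,1>
PS:1↔6 J2 <7,2,2>
R:2↔0 J1 <7,3,2>
R:0↔6 J1 <7,4,2>
C:5↔3 J2 <7,4,3>
3×6 − 2×4 − 1×3 = 7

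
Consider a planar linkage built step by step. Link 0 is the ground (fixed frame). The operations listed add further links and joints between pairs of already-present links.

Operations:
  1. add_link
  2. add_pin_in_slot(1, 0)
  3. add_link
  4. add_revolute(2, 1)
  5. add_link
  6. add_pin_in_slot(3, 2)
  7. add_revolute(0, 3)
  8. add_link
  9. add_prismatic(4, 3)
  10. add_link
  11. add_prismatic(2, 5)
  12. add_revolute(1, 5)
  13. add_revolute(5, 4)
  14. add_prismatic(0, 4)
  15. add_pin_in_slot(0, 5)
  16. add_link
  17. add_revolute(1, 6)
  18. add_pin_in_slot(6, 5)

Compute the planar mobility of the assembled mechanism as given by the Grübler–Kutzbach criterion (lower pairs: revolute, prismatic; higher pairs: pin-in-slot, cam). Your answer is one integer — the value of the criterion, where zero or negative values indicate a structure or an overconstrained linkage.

ground; <1,0,0>
#1 <2,0,0>
PS:1↔0 J2 <2,0,1>
#2 <3,0,1>
R:2↔1 J1 <3,1,1>
#3 <4,1,1>
PS:3↔2 J2 <4,1,2>
R:0↔3 J1 <4,2,2>
#4 <5,2,2>
P:4↔3 J1 <5,3,2>
#5 <6,3,2>
P:2↔5 J1 <6,4,2>
R:1↔5 J1 <6,5,2>
R:5↔4 J1 <6,6,2>
P:0↔4 J1 <6,7,2>
PS:0↔5 J2 <6,7,3>
#6 <7,7,3>
R:1↔6 J1 <7,8,3>
PS:6↔5 J2 <7,8,4>
3×6 − 2×8 − 1×4 = -2

M = -2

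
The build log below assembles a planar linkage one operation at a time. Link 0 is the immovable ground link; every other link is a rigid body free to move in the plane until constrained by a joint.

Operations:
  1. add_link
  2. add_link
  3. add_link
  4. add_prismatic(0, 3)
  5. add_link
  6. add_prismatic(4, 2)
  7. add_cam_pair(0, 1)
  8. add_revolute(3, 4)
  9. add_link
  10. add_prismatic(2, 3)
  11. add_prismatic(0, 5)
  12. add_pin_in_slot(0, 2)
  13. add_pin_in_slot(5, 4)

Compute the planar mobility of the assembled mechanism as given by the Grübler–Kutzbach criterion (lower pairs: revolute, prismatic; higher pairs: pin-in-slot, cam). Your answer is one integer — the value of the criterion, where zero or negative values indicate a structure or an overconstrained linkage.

(L,J1,J2)=(1,0,0); link0 fixed
link1: (2,0,0)
link2: (3,0,0)
link3: (4,0,0)
P 0-3 [J1]: (4,1,0)
link4: (5,1,0)
P 4-2 [J1]: (5,2,0)
C 0-1 [J2]: (5,2,1)
R 3-4 [J1]: (5,3,1)
link5: (6,3,1)
P 2-3 [J1]: (6,4,1)
P 0-5 [J1]: (6,5,1)
PS 0-2 [J2]: (6,5,2)
PS 5-4 [J2]: (6,5,3)
Grübler: 3·5 − 2·5 − 3 = 2

M = 2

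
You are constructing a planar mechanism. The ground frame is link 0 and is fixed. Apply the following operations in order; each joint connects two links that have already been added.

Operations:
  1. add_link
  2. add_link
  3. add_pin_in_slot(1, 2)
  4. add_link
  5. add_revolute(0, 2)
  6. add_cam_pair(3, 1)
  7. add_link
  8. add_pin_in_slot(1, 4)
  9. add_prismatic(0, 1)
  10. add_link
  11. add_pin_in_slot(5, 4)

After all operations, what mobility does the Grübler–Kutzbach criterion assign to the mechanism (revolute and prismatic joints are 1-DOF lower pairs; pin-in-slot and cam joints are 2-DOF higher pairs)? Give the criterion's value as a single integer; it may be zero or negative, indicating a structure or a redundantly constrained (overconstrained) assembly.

link 0 = ground. State L|J1|J2 = 1|0|0
+link1  2|0|0
+link2  3|0|0
PS(1,2) f=2→J2  3|0|1
+link3  4|0|1
R(0,2) f=1→J1  4|1|1
C(3,1) f=2→J2  4|1|2
+link4  5|1|2
PS(1,4) f=2→J2  5|1|3
P(0,1) f=1→J1  5|2|3
+link5  6|2|3
PS(5,4) f=2→J2  6|2|4
M = 3(6−1)−2·2−4 = 15−4−4 = 7

M = 7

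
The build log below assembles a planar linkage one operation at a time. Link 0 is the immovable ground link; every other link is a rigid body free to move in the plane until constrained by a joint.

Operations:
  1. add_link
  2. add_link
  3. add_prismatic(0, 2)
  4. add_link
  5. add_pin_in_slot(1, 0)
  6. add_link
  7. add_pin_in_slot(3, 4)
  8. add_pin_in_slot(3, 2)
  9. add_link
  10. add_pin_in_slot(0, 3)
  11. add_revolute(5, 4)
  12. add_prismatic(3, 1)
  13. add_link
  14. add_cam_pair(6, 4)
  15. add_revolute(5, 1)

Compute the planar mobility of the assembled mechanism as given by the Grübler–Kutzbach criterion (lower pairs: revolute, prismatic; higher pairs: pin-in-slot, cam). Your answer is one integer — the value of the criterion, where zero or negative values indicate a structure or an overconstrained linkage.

M = 5

L=1 J1=0 J2=0
add link → L=2 J1=0 J2=0
add link → L=3 J1=0 J2=0
P@0,2 dof=1 J1 → L=3 J1=1 J2=0
add link → L=4 J1=1 J2=0
PS@1,0 dof=2 J2 → L=4 J1=1 J2=1
add link → L=5 J1=1 J2=1
PS@3,4 dof=2 J2 → L=5 J1=1 J2=2
PS@3,2 dof=2 J2 → L=5 J1=1 J2=3
add link → L=6 J1=1 J2=3
PS@0,3 dof=2 J2 → L=6 J1=1 J2=4
R@5,4 dof=1 J1 → L=6 J1=2 J2=4
P@3,1 dof=1 J1 → L=6 J1=3 J2=4
add link → L=7 J1=3 J2=4
C@6,4 dof=2 J2 → L=7 J1=3 J2=5
R@5,1 dof=1 J1 → L=7 J1=4 J2=5
M=3(L−1)−2J1−J2=3·6−2·4−5=5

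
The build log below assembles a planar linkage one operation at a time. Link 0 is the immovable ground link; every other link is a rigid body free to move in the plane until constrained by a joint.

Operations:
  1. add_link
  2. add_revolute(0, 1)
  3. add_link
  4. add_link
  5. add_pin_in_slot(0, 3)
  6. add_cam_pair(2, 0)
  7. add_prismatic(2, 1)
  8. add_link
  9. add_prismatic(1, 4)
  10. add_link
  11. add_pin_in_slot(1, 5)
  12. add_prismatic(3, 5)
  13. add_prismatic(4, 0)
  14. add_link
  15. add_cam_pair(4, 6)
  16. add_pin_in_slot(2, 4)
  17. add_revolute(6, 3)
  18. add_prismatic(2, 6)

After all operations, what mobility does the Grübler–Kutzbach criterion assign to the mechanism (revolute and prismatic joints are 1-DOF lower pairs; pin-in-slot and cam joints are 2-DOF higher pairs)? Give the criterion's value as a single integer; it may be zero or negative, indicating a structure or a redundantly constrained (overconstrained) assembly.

M = -1

ground; <1,0,0>
#1 <2,0,0>
R:0↔1 J1 <2,1,0>
#2 <3,1,0>
#3 <4,1,0>
PS:0↔3 J2 <4,1,1>
C:2↔0 J2 <4,1,2>
P:2↔1 J1 <4,2,2>
#4 <5,2,2>
P:1↔4 J1 <5,3,2>
#5 <6,3,2>
PS:1↔5 J2 <6,3,3>
P:3↔5 J1 <6,4,3>
P:4↔0 J1 <6,5,3>
#6 <7,5,3>
C:4↔6 J2 <7,5,4>
PS:2↔4 J2 <7,5,5>
R:6↔3 J1 <7,6,5>
P:2↔6 J1 <7,7,5>
3×6 − 2×7 − 1×5 = -1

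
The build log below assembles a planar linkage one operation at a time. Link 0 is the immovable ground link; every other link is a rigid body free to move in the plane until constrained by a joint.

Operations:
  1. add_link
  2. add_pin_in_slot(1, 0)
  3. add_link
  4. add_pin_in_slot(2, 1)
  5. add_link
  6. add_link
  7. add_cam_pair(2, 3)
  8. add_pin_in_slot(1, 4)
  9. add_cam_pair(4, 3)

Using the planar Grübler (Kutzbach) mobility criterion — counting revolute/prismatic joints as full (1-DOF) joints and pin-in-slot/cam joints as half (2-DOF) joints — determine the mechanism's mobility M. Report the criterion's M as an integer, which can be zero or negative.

M = 7

ground; <1,0,0>
#1 <2,0,0>
PS:1↔0 J2 <2,0,1>
#2 <3,0,1>
PS:2↔1 J2 <3,0,2>
#3 <4,0,2>
#4 <5,0,2>
C:2↔3 J2 <5,0,3>
PS:1↔4 J2 <5,0,4>
C:4↔3 J2 <5,0,5>
3×4 − 2×0 − 1×5 = 7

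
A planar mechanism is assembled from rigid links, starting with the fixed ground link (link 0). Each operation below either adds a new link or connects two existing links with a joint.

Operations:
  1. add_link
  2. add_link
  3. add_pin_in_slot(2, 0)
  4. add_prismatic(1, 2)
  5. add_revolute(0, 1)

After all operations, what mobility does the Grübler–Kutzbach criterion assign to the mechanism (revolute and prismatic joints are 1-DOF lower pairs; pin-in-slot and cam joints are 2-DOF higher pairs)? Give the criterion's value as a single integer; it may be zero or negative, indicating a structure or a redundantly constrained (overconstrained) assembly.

link 0 = ground. State L|J1|J2 = 1|0|0
+link1  2|0|0
+link2  3|0|0
PS(2,0) f=2→J2  3|0|1
P(1,2) f=1→J1  3|1|1
R(0,1) f=1→J1  3|2|1
M = 3(3−1)−2·2−1 = 6−4−1 = 1

M = 1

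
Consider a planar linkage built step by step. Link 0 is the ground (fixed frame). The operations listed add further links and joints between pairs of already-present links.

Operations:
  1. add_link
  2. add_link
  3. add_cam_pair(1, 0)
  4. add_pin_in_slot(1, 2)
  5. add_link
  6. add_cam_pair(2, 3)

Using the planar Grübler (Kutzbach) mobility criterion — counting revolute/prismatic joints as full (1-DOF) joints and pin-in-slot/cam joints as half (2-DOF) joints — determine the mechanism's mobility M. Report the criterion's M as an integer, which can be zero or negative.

M = 6

ground; <1,0,0>
#1 <2,0,0>
#2 <3,0,0>
C:1↔0 J2 <3,0,1>
PS:1↔2 J2 <3,0,2>
#3 <4,0,2>
C:2↔3 J2 <4,0,3>
3×3 − 2×0 − 1×3 = 6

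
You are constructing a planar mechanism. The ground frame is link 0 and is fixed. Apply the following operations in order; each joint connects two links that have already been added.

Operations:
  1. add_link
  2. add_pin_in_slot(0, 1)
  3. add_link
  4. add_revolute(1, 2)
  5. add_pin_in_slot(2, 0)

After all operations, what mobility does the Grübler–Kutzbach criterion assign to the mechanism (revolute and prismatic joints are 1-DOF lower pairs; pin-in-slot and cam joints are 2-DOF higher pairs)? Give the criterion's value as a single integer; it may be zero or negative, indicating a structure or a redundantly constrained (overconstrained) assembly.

(L,J1,J2)=(1,0,0); link0 fixed
link1: (2,0,0)
PS 0-1 [J2]: (2,0,1)
link2: (3,0,1)
R 1-2 [J1]: (3,1,1)
PS 2-0 [J2]: (3,1,2)
Grübler: 3·2 − 2·1 − 2 = 2

M = 2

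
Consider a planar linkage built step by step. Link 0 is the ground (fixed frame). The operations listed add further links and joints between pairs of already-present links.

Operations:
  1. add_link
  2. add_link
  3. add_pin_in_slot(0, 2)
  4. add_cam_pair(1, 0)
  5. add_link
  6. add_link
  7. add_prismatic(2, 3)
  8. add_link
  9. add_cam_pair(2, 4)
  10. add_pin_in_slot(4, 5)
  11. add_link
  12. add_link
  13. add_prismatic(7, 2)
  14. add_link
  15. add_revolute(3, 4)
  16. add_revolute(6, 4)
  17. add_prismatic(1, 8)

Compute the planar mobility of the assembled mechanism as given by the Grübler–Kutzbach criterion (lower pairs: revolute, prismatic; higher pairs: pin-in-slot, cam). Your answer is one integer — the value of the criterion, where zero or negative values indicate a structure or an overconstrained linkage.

link 0 = ground. State L|J1|J2 = 1|0|0
+link1  2|0|0
+link2  3|0|0
PS(0,2) f=2→J2  3|0|1
C(1,0) f=2→J2  3|0|2
+link3  4|0|2
+link4  5|0|2
P(2,3) f=1→J1  5|1|2
+link5  6|1|2
C(2,4) f=2→J2  6|1|3
PS(4,5) f=2→J2  6|1|4
+link6  7|1|4
+link7  8|1|4
P(7,2) f=1→J1  8|2|4
+link8  9|2|4
R(3,4) f=1→J1  9|3|4
R(6,4) f=1→J1  9|4|4
P(1,8) f=1→J1  9|5|4
M = 3(9−1)−2·5−4 = 24−10−4 = 10

M = 10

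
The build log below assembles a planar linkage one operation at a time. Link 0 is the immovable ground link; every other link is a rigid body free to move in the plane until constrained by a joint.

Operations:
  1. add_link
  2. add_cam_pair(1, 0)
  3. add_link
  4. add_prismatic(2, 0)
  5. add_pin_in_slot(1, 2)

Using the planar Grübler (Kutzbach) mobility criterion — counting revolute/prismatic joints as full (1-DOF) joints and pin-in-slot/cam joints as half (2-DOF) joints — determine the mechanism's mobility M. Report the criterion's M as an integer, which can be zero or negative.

link 0 = ground. State L|J1|J2 = 1|0|0
+link1  2|0|0
C(1,0) f=2→J2  2|0|1
+link2  3|0|1
P(2,0) f=1→J1  3|1|1
PS(1,2) f=2→J2  3|1|2
M = 3(3−1)−2·1−2 = 6−2−2 = 2

M = 2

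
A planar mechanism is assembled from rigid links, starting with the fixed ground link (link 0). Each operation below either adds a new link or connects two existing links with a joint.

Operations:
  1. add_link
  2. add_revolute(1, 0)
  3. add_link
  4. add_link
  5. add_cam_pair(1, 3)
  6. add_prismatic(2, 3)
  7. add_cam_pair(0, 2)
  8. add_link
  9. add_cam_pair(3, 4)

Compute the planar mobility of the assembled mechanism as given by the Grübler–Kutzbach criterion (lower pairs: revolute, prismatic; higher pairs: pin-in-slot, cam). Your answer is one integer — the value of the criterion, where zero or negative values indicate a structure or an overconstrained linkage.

L=1 J1=0 J2=0
add link → L=2 J1=0 J2=0
R@1,0 dof=1 J1 → L=2 J1=1 J2=0
add link → L=3 J1=1 J2=0
add link → L=4 J1=1 J2=0
C@1,3 dof=2 J2 → L=4 J1=1 J2=1
P@2,3 dof=1 J1 → L=4 J1=2 J2=1
C@0,2 dof=2 J2 → L=4 J1=2 J2=2
add link → L=5 J1=2 J2=2
C@3,4 dof=2 J2 → L=5 J1=2 J2=3
M=3(L−1)−2J1−J2=3·4−2·2−3=5

M = 5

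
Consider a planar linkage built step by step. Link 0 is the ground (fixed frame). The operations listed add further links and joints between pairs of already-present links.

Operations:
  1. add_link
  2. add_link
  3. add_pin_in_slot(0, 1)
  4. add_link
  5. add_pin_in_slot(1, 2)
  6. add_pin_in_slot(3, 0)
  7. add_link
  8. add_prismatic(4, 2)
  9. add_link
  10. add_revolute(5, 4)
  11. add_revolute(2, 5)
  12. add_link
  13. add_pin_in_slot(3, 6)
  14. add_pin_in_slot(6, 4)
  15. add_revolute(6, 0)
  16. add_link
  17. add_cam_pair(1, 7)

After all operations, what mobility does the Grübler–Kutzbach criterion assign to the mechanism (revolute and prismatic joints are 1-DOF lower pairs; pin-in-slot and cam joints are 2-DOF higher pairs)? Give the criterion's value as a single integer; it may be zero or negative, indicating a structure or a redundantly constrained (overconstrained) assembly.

M = 7

(L,J1,J2)=(1,0,0); link0 fixed
link1: (2,0,0)
link2: (3,0,0)
PS 0-1 [J2]: (3,0,1)
link3: (4,0,1)
PS 1-2 [J2]: (4,0,2)
PS 3-0 [J2]: (4,0,3)
link4: (5,0,3)
P 4-2 [J1]: (5,1,3)
link5: (6,1,3)
R 5-4 [J1]: (6,2,3)
R 2-5 [J1]: (6,3,3)
link6: (7,3,3)
PS 3-6 [J2]: (7,3,4)
PS 6-4 [J2]: (7,3,5)
R 6-0 [J1]: (7,4,5)
link7: (8,4,5)
C 1-7 [J2]: (8,4,6)
Grübler: 3·7 − 2·4 − 6 = 7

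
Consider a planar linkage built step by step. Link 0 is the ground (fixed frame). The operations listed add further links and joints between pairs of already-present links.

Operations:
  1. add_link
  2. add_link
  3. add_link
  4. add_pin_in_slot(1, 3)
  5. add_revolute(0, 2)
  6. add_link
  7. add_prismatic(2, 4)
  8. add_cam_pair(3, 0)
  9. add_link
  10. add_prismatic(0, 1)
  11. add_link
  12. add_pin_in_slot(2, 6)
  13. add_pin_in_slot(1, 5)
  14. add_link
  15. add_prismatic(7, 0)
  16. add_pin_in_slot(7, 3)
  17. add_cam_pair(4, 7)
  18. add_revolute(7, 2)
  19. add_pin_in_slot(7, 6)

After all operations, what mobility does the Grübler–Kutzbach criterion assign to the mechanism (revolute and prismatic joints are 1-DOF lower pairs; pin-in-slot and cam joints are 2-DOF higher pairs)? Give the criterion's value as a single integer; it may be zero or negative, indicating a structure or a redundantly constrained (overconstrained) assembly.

M = 4

[1;0;0] (link 0 is ground)
L+ [2;0;0]
L+ [3;0;0]
L+ [4;0;0]
PS(1,3)∈J2 [4;0;1]
R(0,2)∈J1 [4;1;1]
L+ [5;1;1]
P(2,4)∈J1 [5;2;1]
C(3,0)∈J2 [5;2;2]
L+ [6;2;2]
P(0,1)∈J1 [6;3;2]
L+ [7;3;2]
PS(2,6)∈J2 [7;3;3]
PS(1,5)∈J2 [7;3;4]
L+ [8;3;4]
P(7,0)∈J1 [8;4;4]
PS(7,3)∈J2 [8;4;5]
C(4,7)∈J2 [8;4;6]
R(7,2)∈J1 [8;5;6]
PS(7,6)∈J2 [8;5;7]
mobility = 21 − 10 − 7 = 4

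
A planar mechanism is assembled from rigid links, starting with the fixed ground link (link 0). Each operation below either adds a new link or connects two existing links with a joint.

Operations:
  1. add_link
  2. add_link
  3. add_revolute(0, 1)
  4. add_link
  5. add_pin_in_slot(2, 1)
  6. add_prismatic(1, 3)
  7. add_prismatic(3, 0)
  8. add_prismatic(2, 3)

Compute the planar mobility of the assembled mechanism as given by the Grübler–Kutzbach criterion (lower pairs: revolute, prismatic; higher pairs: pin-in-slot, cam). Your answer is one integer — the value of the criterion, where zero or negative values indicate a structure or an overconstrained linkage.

ground; <1,0,0>
#1 <2,0,0>
#2 <3,0,0>
R:0↔1 J1 <3,1,0>
#3 <4,1,0>
PS:2↔1 J2 <4,1,1>
P:1↔3 J1 <4,2,1>
P:3↔0 J1 <4,3,1>
P:2↔3 J1 <4,4,1>
3×3 − 2×4 − 1×1 = 0

M = 0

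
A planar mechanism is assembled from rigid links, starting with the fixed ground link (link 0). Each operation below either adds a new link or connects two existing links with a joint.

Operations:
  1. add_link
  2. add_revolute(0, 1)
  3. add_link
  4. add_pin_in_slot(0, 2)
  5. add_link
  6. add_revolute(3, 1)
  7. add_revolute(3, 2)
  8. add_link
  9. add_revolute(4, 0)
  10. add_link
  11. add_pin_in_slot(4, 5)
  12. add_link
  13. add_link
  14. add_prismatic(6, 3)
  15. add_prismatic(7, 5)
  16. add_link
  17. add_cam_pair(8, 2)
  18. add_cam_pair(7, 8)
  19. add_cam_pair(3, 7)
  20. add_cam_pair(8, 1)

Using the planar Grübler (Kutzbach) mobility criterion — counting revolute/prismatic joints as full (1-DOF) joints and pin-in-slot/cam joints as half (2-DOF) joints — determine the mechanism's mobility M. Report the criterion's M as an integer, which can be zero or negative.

M = 6

link 0 = ground. State L|J1|J2 = 1|0|0
+link1  2|0|0
R(0,1) f=1→J1  2|1|0
+link2  3|1|0
PS(0,2) f=2→J2  3|1|1
+link3  4|1|1
R(3,1) f=1→J1  4|2|1
R(3,2) f=1→J1  4|3|1
+link4  5|3|1
R(4,0) f=1→J1  5|4|1
+link5  6|4|1
PS(4,5) f=2→J2  6|4|2
+link6  7|4|2
+link7  8|4|2
P(6,3) f=1→J1  8|5|2
P(7,5) f=1→J1  8|6|2
+link8  9|6|2
C(8,2) f=2→J2  9|6|3
C(7,8) f=2→J2  9|6|4
C(3,7) f=2→J2  9|6|5
C(8,1) f=2→J2  9|6|6
M = 3(9−1)−2·6−6 = 24−12−6 = 6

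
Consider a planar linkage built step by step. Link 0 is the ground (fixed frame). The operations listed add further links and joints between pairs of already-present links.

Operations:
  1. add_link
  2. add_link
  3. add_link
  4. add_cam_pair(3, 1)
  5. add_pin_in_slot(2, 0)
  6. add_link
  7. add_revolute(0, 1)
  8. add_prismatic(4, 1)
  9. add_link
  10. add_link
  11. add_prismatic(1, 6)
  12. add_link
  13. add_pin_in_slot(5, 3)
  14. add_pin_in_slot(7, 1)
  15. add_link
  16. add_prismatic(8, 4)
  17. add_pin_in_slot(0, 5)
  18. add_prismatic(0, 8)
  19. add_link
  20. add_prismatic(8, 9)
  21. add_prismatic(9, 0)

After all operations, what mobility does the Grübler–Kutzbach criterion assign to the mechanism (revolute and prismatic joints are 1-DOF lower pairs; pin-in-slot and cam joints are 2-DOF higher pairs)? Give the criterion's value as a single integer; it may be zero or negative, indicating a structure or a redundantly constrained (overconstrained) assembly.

M = 8

[1;0;0] (link 0 is ground)
L+ [2;0;0]
L+ [3;0;0]
L+ [4;0;0]
C(3,1)∈J2 [4;0;1]
PS(2,0)∈J2 [4;0;2]
L+ [5;0;2]
R(0,1)∈J1 [5;1;2]
P(4,1)∈J1 [5;2;2]
L+ [6;2;2]
L+ [7;2;2]
P(1,6)∈J1 [7;3;2]
L+ [8;3;2]
PS(5,3)∈J2 [8;3;3]
PS(7,1)∈J2 [8;3;4]
L+ [9;3;4]
P(8,4)∈J1 [9;4;4]
PS(0,5)∈J2 [9;4;5]
P(0,8)∈J1 [9;5;5]
L+ [10;5;5]
P(8,9)∈J1 [10;6;5]
P(9,0)∈J1 [10;7;5]
mobility = 27 − 14 − 5 = 8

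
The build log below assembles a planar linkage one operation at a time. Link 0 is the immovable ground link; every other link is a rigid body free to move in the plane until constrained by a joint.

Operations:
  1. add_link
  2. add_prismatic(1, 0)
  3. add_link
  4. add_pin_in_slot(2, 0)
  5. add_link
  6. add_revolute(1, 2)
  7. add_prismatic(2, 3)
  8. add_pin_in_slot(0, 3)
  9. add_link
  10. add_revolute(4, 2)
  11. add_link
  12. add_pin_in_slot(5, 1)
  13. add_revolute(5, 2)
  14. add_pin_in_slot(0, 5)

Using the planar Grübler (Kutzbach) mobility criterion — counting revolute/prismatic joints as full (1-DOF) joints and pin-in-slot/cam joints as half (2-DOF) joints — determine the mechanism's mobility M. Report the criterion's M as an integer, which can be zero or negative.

M = 1

(L,J1,J2)=(1,0,0); link0 fixed
link1: (2,0,0)
P 1-0 [J1]: (2,1,0)
link2: (3,1,0)
PS 2-0 [J2]: (3,1,1)
link3: (4,1,1)
R 1-2 [J1]: (4,2,1)
P 2-3 [J1]: (4,3,1)
PS 0-3 [J2]: (4,3,2)
link4: (5,3,2)
R 4-2 [J1]: (5,4,2)
link5: (6,4,2)
PS 5-1 [J2]: (6,4,3)
R 5-2 [J1]: (6,5,3)
PS 0-5 [J2]: (6,5,4)
Grübler: 3·5 − 2·5 − 4 = 1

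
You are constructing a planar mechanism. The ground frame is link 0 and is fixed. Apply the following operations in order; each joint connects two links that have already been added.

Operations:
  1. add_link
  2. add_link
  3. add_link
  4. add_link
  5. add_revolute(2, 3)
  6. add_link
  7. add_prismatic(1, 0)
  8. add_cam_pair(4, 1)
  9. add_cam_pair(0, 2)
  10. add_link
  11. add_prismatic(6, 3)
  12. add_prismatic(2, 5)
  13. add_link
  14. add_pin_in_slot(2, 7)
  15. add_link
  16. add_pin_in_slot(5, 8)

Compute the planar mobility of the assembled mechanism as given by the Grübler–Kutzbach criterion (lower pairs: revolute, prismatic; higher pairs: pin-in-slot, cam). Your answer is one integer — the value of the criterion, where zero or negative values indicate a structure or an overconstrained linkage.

M = 12

[1;0;0] (link 0 is ground)
L+ [2;0;0]
L+ [3;0;0]
L+ [4;0;0]
L+ [5;0;0]
R(2,3)∈J1 [5;1;0]
L+ [6;1;0]
P(1,0)∈J1 [6;2;0]
C(4,1)∈J2 [6;2;1]
C(0,2)∈J2 [6;2;2]
L+ [7;2;2]
P(6,3)∈J1 [7;3;2]
P(2,5)∈J1 [7;4;2]
L+ [8;4;2]
PS(2,7)∈J2 [8;4;3]
L+ [9;4;3]
PS(5,8)∈J2 [9;4;4]
mobility = 24 − 8 − 4 = 12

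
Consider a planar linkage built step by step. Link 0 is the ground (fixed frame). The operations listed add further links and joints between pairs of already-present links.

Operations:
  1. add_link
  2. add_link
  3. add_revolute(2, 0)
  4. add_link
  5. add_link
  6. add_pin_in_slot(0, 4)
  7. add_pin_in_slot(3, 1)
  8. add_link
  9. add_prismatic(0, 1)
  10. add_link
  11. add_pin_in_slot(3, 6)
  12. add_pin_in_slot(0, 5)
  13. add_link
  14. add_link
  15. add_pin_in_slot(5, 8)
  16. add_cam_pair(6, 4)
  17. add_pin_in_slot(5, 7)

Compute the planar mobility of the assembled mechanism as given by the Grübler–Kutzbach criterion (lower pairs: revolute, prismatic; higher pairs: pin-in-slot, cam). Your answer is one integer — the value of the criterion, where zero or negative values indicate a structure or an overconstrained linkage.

link 0 = ground. State L|J1|J2 = 1|0|0
+link1  2|0|0
+link2  3|0|0
R(2,0) f=1→J1  3|1|0
+link3  4|1|0
+link4  5|1|0
PS(0,4) f=2→J2  5|1|1
PS(3,1) f=2→J2  5|1|2
+link5  6|1|2
P(0,1) f=1→J1  6|2|2
+link6  7|2|2
PS(3,6) f=2→J2  7|2|3
PS(0,5) f=2→J2  7|2|4
+link7  8|2|4
+link8  9|2|4
PS(5,8) f=2→J2  9|2|5
C(6,4) f=2→J2  9|2|6
PS(5,7) f=2→J2  9|2|7
M = 3(9−1)−2·2−7 = 24−4−7 = 13

M = 13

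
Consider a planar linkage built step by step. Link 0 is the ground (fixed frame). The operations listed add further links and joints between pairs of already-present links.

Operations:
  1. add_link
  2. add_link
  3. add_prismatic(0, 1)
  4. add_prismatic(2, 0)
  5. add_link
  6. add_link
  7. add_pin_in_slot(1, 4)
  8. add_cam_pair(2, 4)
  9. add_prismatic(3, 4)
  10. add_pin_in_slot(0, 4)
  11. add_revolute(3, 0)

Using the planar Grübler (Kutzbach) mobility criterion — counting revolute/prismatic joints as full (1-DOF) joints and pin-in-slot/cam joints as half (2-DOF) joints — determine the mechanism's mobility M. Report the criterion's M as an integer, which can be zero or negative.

M = 1

[1;0;0] (link 0 is ground)
L+ [2;0;0]
L+ [3;0;0]
P(0,1)∈J1 [3;1;0]
P(2,0)∈J1 [3;2;0]
L+ [4;2;0]
L+ [5;2;0]
PS(1,4)∈J2 [5;2;1]
C(2,4)∈J2 [5;2;2]
P(3,4)∈J1 [5;3;2]
PS(0,4)∈J2 [5;3;3]
R(3,0)∈J1 [5;4;3]
mobility = 12 − 8 − 3 = 1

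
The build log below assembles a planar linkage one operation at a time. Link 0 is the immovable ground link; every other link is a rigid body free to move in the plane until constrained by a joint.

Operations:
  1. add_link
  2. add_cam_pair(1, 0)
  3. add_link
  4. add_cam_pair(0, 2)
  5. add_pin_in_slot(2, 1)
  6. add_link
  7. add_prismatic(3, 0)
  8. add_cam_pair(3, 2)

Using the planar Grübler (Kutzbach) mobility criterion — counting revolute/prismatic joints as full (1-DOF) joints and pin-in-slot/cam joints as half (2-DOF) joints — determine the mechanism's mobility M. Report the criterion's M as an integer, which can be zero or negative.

link 0 = ground. State L|J1|J2 = 1|0|0
+link1  2|0|0
C(1,0) f=2→J2  2|0|1
+link2  3|0|1
C(0,2) f=2→J2  3|0|2
PS(2,1) f=2→J2  3|0|3
+link3  4|0|3
P(3,0) f=1→J1  4|1|3
C(3,2) f=2→J2  4|1|4
M = 3(4−1)−2·1−4 = 9−2−4 = 3

M = 3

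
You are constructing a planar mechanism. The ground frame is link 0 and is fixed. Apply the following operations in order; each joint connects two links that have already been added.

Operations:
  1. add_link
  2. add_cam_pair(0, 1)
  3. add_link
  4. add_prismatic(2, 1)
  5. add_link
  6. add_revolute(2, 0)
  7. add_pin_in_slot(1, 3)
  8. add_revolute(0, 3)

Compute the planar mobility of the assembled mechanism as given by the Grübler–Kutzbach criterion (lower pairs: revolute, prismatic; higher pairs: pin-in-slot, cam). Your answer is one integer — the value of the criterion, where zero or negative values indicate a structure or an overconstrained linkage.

M = 1

ground; <1,0,0>
#1 <2,0,0>
C:0↔1 J2 <2,0,1>
#2 <3,0,1>
P:2↔1 J1 <3,1,1>
#3 <4,1,1>
R:2↔0 J1 <4,2,1>
PS:1↔3 J2 <4,2,2>
R:0↔3 J1 <4,3,2>
3×3 − 2×3 − 1×2 = 1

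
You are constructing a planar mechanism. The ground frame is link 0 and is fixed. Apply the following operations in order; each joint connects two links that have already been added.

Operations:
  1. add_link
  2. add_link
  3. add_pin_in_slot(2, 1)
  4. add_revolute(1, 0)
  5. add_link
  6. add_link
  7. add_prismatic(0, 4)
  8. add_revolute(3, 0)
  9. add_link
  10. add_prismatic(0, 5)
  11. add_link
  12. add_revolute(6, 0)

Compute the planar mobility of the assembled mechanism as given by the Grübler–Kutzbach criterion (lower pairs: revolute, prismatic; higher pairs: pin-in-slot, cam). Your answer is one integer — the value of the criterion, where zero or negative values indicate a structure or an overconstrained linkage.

M = 7

link 0 = ground. State L|J1|J2 = 1|0|0
+link1  2|0|0
+link2  3|0|0
PS(2,1) f=2→J2  3|0|1
R(1,0) f=1→J1  3|1|1
+link3  4|1|1
+link4  5|1|1
P(0,4) f=1→J1  5|2|1
R(3,0) f=1→J1  5|3|1
+link5  6|3|1
P(0,5) f=1→J1  6|4|1
+link6  7|4|1
R(6,0) f=1→J1  7|5|1
M = 3(7−1)−2·5−1 = 18−10−1 = 7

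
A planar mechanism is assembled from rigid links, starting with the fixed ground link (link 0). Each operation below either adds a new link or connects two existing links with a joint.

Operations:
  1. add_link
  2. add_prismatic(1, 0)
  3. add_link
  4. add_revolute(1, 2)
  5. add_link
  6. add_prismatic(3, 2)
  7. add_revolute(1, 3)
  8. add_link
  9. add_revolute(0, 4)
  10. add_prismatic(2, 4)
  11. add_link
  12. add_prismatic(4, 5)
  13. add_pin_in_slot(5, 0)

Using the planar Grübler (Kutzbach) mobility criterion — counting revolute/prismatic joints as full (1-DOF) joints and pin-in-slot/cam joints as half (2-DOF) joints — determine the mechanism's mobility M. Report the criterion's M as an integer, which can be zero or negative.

[1;0;0] (link 0 is ground)
L+ [2;0;0]
P(1,0)∈J1 [2;1;0]
L+ [3;1;0]
R(1,2)∈J1 [3;2;0]
L+ [4;2;0]
P(3,2)∈J1 [4;3;0]
R(1,3)∈J1 [4;4;0]
L+ [5;4;0]
R(0,4)∈J1 [5;5;0]
P(2,4)∈J1 [5;6;0]
L+ [6;6;0]
P(4,5)∈J1 [6;7;0]
PS(5,0)∈J2 [6;7;1]
mobility = 15 − 14 − 1 = 0

M = 0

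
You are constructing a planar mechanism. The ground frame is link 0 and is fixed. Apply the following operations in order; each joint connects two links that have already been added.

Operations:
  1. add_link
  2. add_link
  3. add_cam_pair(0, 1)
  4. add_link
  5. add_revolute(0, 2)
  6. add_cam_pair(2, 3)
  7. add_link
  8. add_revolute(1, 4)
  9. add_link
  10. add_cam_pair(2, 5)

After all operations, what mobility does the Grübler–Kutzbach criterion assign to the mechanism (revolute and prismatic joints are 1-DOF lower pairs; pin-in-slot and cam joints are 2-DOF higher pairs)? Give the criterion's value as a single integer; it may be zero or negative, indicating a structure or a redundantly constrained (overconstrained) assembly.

ground; <1,0,0>
#1 <2,0,0>
#2 <3,0,0>
C:0↔1 J2 <3,0,1>
#3 <4,0,1>
R:0↔2 J1 <4,1,1>
C:2↔3 J2 <4,1,2>
#4 <5,1,2>
R:1↔4 J1 <5,2,2>
#5 <6,2,2>
C:2↔5 J2 <6,2,3>
3×5 − 2×2 − 1×3 = 8

M = 8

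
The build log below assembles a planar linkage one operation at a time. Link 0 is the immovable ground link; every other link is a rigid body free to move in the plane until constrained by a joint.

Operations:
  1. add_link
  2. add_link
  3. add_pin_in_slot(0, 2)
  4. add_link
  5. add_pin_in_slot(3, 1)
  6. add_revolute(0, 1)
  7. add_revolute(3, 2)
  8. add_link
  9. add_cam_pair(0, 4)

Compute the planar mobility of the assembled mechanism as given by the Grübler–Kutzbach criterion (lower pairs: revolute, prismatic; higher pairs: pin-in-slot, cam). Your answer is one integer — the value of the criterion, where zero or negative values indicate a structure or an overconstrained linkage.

L=1 J1=0 J2=0
add link → L=2 J1=0 J2=0
add link → L=3 J1=0 J2=0
PS@0,2 dof=2 J2 → L=3 J1=0 J2=1
add link → L=4 J1=0 J2=1
PS@3,1 dof=2 J2 → L=4 J1=0 J2=2
R@0,1 dof=1 J1 → L=4 J1=1 J2=2
R@3,2 dof=1 J1 → L=4 J1=2 J2=2
add link → L=5 J1=2 J2=2
C@0,4 dof=2 J2 → L=5 J1=2 J2=3
M=3(L−1)−2J1−J2=3·4−2·2−3=5

M = 5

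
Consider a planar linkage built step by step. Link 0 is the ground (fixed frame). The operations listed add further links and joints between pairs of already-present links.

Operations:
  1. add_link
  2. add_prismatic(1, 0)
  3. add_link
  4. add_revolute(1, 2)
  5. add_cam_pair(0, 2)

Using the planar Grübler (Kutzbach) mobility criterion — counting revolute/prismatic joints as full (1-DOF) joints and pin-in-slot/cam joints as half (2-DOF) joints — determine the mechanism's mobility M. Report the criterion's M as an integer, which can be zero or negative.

L=1 J1=0 J2=0
add link → L=2 J1=0 J2=0
P@1,0 dof=1 J1 → L=2 J1=1 J2=0
add link → L=3 J1=1 J2=0
R@1,2 dof=1 J1 → L=3 J1=2 J2=0
C@0,2 dof=2 J2 → L=3 J1=2 J2=1
M=3(L−1)−2J1−J2=3·2−2·2−1=1

M = 1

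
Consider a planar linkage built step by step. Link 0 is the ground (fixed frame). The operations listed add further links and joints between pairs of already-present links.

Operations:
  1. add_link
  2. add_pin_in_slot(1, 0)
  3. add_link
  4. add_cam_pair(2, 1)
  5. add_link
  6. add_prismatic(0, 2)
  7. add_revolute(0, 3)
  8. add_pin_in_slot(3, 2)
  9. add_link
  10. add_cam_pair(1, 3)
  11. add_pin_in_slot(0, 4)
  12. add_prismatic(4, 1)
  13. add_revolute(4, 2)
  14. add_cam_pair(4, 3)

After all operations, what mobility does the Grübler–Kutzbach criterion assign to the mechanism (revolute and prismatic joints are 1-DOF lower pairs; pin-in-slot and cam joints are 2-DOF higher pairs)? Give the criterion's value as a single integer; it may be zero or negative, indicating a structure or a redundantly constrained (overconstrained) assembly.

L=1 J1=0 J2=0
add link → L=2 J1=0 J2=0
PS@1,0 dof=2 J2 → L=2 J1=0 J2=1
add link → L=3 J1=0 J2=1
C@2,1 dof=2 J2 → L=3 J1=0 J2=2
add link → L=4 J1=0 J2=2
P@0,2 dof=1 J1 → L=4 J1=1 J2=2
R@0,3 dof=1 J1 → L=4 J1=2 J2=2
PS@3,2 dof=2 J2 → L=4 J1=2 J2=3
add link → L=5 J1=2 J2=3
C@1,3 dof=2 J2 → L=5 J1=2 J2=4
PS@0,4 dof=2 J2 → L=5 J1=2 J2=5
P@4,1 dof=1 J1 → L=5 J1=3 J2=5
R@4,2 dof=1 J1 → L=5 J1=4 J2=5
C@4,3 dof=2 J2 → L=5 J1=4 J2=6
M=3(L−1)−2J1−J2=3·4−2·4−6=-2

M = -2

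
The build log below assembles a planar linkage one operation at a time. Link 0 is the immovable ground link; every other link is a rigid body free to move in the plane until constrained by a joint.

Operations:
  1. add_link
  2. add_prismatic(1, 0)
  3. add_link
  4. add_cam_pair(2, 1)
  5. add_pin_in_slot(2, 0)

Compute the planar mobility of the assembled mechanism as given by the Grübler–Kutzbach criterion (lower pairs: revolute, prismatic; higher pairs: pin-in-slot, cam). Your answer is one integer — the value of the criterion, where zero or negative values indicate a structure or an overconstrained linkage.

(L,J1,J2)=(1,0,0); link0 fixed
link1: (2,0,0)
P 1-0 [J1]: (2,1,0)
link2: (3,1,0)
C 2-1 [J2]: (3,1,1)
PS 2-0 [J2]: (3,1,2)
Grübler: 3·2 − 2·1 − 2 = 2

M = 2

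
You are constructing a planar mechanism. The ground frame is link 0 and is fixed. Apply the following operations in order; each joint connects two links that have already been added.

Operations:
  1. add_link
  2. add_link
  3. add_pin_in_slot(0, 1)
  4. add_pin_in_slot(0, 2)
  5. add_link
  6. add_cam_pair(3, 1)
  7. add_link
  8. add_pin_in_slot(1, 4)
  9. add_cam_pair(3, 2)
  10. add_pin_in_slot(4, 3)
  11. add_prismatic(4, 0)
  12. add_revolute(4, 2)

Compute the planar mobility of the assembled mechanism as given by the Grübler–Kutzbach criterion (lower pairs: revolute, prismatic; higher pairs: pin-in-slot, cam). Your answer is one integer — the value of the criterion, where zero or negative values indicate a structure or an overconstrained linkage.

M = 2

L=1 J1=0 J2=0
add link → L=2 J1=0 J2=0
add link → L=3 J1=0 J2=0
PS@0,1 dof=2 J2 → L=3 J1=0 J2=1
PS@0,2 dof=2 J2 → L=3 J1=0 J2=2
add link → L=4 J1=0 J2=2
C@3,1 dof=2 J2 → L=4 J1=0 J2=3
add link → L=5 J1=0 J2=3
PS@1,4 dof=2 J2 → L=5 J1=0 J2=4
C@3,2 dof=2 J2 → L=5 J1=0 J2=5
PS@4,3 dof=2 J2 → L=5 J1=0 J2=6
P@4,0 dof=1 J1 → L=5 J1=1 J2=6
R@4,2 dof=1 J1 → L=5 J1=2 J2=6
M=3(L−1)−2J1−J2=3·4−2·2−6=2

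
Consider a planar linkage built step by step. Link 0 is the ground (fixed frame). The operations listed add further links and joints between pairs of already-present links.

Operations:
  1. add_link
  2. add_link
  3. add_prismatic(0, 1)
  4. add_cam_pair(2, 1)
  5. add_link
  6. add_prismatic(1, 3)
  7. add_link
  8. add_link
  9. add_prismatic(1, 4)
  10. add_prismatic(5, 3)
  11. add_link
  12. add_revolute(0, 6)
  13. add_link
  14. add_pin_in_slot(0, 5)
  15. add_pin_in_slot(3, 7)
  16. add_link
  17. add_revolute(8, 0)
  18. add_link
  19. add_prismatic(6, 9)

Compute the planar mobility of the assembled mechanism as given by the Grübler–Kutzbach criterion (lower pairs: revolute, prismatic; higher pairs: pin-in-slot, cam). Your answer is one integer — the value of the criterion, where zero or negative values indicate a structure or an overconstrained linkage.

M = 10

L=1 J1=0 J2=0
add link → L=2 J1=0 J2=0
add link → L=3 J1=0 J2=0
P@0,1 dof=1 J1 → L=3 J1=1 J2=0
C@2,1 dof=2 J2 → L=3 J1=1 J2=1
add link → L=4 J1=1 J2=1
P@1,3 dof=1 J1 → L=4 J1=2 J2=1
add link → L=5 J1=2 J2=1
add link → L=6 J1=2 J2=1
P@1,4 dof=1 J1 → L=6 J1=3 J2=1
P@5,3 dof=1 J1 → L=6 J1=4 J2=1
add link → L=7 J1=4 J2=1
R@0,6 dof=1 J1 → L=7 J1=5 J2=1
add link → L=8 J1=5 J2=1
PS@0,5 dof=2 J2 → L=8 J1=5 J2=2
PS@3,7 dof=2 J2 → L=8 J1=5 J2=3
add link → L=9 J1=5 J2=3
R@8,0 dof=1 J1 → L=9 J1=6 J2=3
add link → L=10 J1=6 J2=3
P@6,9 dof=1 J1 → L=10 J1=7 J2=3
M=3(L−1)−2J1−J2=3·9−2·7−3=10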